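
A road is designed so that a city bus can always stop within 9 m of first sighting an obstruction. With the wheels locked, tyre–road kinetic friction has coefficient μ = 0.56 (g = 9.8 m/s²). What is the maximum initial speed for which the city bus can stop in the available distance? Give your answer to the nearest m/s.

Maximum speed ≈ 10 m/s

a = μg = 0.56 × 9.8 = 5.488 m/s².
v²/(2a) = d ⇒ v = √(2 × 5.488 × 9) = √98.78 = 9.9388 m/s.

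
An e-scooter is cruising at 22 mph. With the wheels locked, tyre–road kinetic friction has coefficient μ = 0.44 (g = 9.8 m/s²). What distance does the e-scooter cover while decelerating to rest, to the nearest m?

22 mph × 0.44704 = 9.8349 m/s.
a = μg = 0.44 × 9.8 = 4.312 m/s².
Braking distance = v²/(2a) = 9.8349² / (2 × 4.312) = 96.725 / 8.624 = 11.216 m.

Braking distance ≈ 11 m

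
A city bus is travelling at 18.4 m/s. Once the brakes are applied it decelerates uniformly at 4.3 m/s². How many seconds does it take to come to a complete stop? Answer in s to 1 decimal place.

Braking time ≈ 4.3 s

Braking time = v/a = 18.4000 / 4.300 = 4.279 s.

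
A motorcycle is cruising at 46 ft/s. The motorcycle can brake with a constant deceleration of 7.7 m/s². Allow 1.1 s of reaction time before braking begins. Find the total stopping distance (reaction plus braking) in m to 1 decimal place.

46 ft/s × 0.3048 = 14.0208 m/s.
Reaction distance = v·t_r = 14.0208 × 1.1 = 15.423 m.
Braking distance = v²/(2a) = 14.0208² / (2 × 7.700) = 196.583 / 15.400 = 12.765 m.
Total = 15.423 + 12.765 = 28.188 m.

Total stopping distance ≈ 28.2 m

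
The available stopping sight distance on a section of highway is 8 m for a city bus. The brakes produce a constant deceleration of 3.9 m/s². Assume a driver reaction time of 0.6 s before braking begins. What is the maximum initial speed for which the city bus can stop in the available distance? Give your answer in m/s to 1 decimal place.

Stopping distance: v·t_r + v²/(2a) = 8 with t_r = 0.6 s and a = 3.900 m/s².
So v² + 4.680 v − 62.40 = 0.
Positive root: v = −a·t_r + √((a·t_r)² + 2a·d) = −2.340 + √(5.476 + 62.40) = 5.8987 m/s.

Maximum speed ≈ 5.9 m/s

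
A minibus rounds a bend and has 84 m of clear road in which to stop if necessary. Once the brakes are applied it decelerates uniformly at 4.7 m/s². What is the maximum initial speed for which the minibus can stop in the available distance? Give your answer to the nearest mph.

v²/(2a) = d ⇒ v = √(2 × 4.700 × 84) = √789.60 = 28.0998 m/s.
28.0998 m/s ÷ 0.44704 = 62.857 mph.

Maximum speed ≈ 63 mph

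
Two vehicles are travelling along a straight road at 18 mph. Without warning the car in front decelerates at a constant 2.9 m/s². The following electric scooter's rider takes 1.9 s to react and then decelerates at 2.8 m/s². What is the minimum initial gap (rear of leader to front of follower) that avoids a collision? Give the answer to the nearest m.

18 mph × 0.44704 = 8.0467 m/s.
Leader travels v²/(2a_L) = 64.749 / 5.800 = 11.164 m before stopping.
Follower covers v·t_r = 8.0467 × 1.9 = 15.289 m while reacting, then v²/(2a_F) = 64.749 / 5.600 = 11.562 m while braking, for a total of 15.289 + 11.562 = 26.851 m.
Since a_F ≤ a_L and the follower starts braking later, the follower is never slower than the leader, so the closest approach is when both have stopped.
Minimum gap = 26.851 − 11.164 = 15.687 m.

Minimum gap ≈ 16 m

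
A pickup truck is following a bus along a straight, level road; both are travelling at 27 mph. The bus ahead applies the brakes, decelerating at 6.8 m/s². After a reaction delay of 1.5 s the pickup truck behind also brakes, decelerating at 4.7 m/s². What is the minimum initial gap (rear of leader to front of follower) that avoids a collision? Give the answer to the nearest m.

27 mph × 0.44704 = 12.0701 m/s.
Leader travels v²/(2a_L) = 145.687 / 13.600 = 10.712 m before stopping.
Follower covers v·t_r = 12.0701 × 1.5 = 18.105 m while reacting, then v²/(2a_F) = 145.687 / 9.400 = 15.499 m while braking, for a total of 18.105 + 15.499 = 33.604 m.
Since a_F ≤ a_L and the follower starts braking later, the follower is never slower than the leader, so the closest approach is when both have stopped.
Minimum gap = 33.604 − 10.712 = 22.892 m.

Minimum gap ≈ 23 m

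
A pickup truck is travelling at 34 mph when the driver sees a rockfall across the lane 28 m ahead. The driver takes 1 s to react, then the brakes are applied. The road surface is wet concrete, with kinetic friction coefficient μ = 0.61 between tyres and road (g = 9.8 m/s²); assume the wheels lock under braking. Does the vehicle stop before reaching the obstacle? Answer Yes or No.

No

34 mph × 0.44704 = 15.1994 m/s.
a = μg = 0.61 × 9.8 = 5.978 m/s².
Reaction distance = 15.1994 × 1 = 15.199 m.
Braking distance = v²/(2a) = 231.022 / 11.956 = 19.323 m.
Total stopping distance = 15.199 + 19.323 = 34.522 m, vs 28 m available — it cannot stop in time and overshoots by 34.522 − 28 = 6.522 m.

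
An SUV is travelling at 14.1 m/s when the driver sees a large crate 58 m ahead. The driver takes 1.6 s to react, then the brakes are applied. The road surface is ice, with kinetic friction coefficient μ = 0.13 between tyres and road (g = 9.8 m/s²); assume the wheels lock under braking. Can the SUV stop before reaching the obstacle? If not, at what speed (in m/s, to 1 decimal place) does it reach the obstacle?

No — it strikes the obstacle at 10.4 m/s

a = μg = 0.13 × 9.8 = 1.274 m/s².
Reaction distance = 14.1000 × 1.6 = 22.560 m.
Braking distance needed to stop: v²/(2a) = 198.810 / 2.548 = 78.026 m, so total needed = 22.560 + 78.026 = 100.586 m > 58 m — it cannot stop.
Distance remaining when braking begins: 58 − 22.560 = 35.440 m.
v² = v₀² − 2a·d = 198.810 − 2 × 1.274 × 35.440 = 108.509 m²/s².
v = √108.509 = 10.417 m/s.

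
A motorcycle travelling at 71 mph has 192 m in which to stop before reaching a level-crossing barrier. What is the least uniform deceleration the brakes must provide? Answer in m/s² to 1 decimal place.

71 mph × 0.44704 = 31.7398 m/s.
v² = 2a·d ⇒ a = v²/(2d) = 31.7398² / (2 × 192.000) = 1007.415 / 384.000 = 2.6235 m/s².

Required deceleration ≈ 2.6 m/s²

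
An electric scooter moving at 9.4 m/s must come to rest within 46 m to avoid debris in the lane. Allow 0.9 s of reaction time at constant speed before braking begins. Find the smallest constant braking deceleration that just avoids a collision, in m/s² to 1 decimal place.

Distance covered during reaction = 9.4000 × 0.9 = 8.460 m.
Distance available for braking: 46 − 8.460 = 37.540 m.
v² = 2a·d ⇒ a = v²/(2d) = 9.4000² / (2 × 37.540) = 88.360 / 75.080 = 1.1769 m/s².

Required deceleration ≈ 1.2 m/s²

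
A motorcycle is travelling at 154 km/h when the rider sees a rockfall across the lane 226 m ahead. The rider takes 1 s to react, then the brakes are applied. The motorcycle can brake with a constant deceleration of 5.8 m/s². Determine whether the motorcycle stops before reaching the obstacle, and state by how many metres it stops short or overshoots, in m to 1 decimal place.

Yes — it stops 25.5 m short of the obstacle

154 km/h ÷ 3.6 = 42.7778 m/s.
Reaction distance = 42.7778 × 1 = 42.778 m.
Braking distance = v²/(2a) = 1829.940 / 11.600 = 157.753 m.
Total stopping distance = 42.778 + 157.753 = 200.531 m, vs 226 m available — it stops with 226 − 200.531 = 25.469 m to spare.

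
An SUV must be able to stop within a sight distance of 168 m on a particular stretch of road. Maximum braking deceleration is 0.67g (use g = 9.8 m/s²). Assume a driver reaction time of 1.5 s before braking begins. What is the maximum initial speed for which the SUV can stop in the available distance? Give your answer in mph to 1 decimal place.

a = 0.67 × 9.8 = 6.566 m/s².
Stopping distance: v·t_r + v²/(2a) = 168 with t_r = 1.5 s and a = 6.566 m/s².
So v² + 19.698 v − 2206.18 = 0.
Positive root: v = −a·t_r + √((a·t_r)² + 2a·d) = −9.849 + √(97.003 + 2206.18) = 38.1425 m/s.
38.1425 m/s ÷ 0.44704 = 85.322 mph.

Maximum speed ≈ 85.3 mph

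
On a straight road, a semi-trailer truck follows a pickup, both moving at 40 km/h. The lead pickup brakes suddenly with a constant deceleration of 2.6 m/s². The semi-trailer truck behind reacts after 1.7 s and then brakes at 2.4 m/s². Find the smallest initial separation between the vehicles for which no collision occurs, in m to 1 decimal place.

40 km/h ÷ 3.6 = 11.1111 m/s.
Leader travels v²/(2a_L) = 123.457 / 5.200 = 23.742 m before stopping.
Follower covers v·t_r = 11.1111 × 1.7 = 18.889 m while reacting, then v²/(2a_F) = 123.457 / 4.800 = 25.720 m while braking, for a total of 18.889 + 25.720 = 44.609 m.
Since a_F ≤ a_L and the follower starts braking later, the follower is never slower than the leader, so the closest approach is when both have stopped.
Minimum gap = 44.609 − 23.742 = 20.867 m.

Minimum gap ≈ 20.9 m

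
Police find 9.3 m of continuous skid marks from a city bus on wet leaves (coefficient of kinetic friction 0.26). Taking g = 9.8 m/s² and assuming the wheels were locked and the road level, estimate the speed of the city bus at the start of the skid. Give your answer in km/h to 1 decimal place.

Initial speed ≈ 24.8 km/h

Deceleration a = μg = 0.26 × 9.8 = 2.548 m/s².
v = √(2a·d) = √(2 × 2.548 × 9.3) = √47.393 = 6.8843 m/s.
= 6.8843 × 3.6 = 24.783 km/h.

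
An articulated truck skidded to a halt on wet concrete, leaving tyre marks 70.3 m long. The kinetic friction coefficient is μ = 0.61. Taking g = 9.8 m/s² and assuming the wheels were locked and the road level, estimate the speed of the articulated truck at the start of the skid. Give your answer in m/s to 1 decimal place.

Initial speed ≈ 29.0 m/s

Deceleration a = μg = 0.61 × 9.8 = 5.978 m/s².
v = √(2a·d) = √(2 × 5.978 × 70.3) = √840.507 = 28.9915 m/s.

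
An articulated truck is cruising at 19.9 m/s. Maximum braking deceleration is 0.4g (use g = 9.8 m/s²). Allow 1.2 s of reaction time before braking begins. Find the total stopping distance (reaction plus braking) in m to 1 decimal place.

Total stopping distance ≈ 74.4 m

a = 0.4 × 9.8 = 3.920 m/s².
Reaction distance = v·t_r = 19.9000 × 1.2 = 23.880 m.
Braking distance = v²/(2a) = 19.9000² / (2 × 3.920) = 396.010 / 7.840 = 50.511 m.
Total = 23.880 + 50.511 = 74.391 m.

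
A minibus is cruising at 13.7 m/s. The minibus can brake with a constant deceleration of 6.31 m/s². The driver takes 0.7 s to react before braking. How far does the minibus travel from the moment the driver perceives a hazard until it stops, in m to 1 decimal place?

Total stopping distance ≈ 24.5 m

Reaction distance = v·t_r = 13.7000 × 0.7 = 9.590 m.
Braking distance = v²/(2a) = 13.7000² / (2 × 6.310) = 187.690 / 12.620 = 14.872 m.
Total = 9.590 + 14.872 = 24.462 m.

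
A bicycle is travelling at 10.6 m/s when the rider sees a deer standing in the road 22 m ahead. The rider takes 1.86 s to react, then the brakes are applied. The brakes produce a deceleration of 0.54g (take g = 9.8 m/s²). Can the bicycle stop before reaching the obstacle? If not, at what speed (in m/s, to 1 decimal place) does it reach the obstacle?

a = 0.54 × 9.8 = 5.292 m/s².
Reaction distance = 10.6000 × 1.86 = 19.716 m.
Braking distance needed to stop: v²/(2a) = 112.360 / 10.584 = 10.616 m, so total needed = 19.716 + 10.616 = 30.332 m > 22 m — it cannot stop.
Distance remaining when braking begins: 22 − 19.716 = 2.284 m.
v² = v₀² − 2a·d = 112.360 − 2 × 5.292 × 2.284 = 88.186 m²/s².
v = √88.186 = 9.391 m/s.

No — it strikes the obstacle at 9.4 m/s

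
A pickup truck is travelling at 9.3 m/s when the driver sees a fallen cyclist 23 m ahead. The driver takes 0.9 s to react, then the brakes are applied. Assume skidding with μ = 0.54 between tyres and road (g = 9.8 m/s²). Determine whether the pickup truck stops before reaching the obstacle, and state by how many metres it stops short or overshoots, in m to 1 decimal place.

Yes — it stops 6.5 m short of the obstacle

a = μg = 0.54 × 9.8 = 5.292 m/s².
Reaction distance = 9.3000 × 0.9 = 8.370 m.
Braking distance = v²/(2a) = 86.490 / 10.584 = 8.172 m.
Total stopping distance = 8.370 + 8.172 = 16.542 m, vs 23 m available — it stops with 23 − 16.542 = 6.458 m to spare.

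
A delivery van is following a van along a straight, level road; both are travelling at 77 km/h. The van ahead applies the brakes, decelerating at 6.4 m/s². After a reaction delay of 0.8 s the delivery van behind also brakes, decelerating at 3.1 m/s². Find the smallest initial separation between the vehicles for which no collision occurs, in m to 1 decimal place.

77 km/h ÷ 3.6 = 21.3889 m/s.
Leader travels v²/(2a_L) = 457.485 / 12.800 = 35.741 m before stopping.
Follower covers v·t_r = 21.3889 × 0.8 = 17.111 m while reacting, then v²/(2a_F) = 457.485 / 6.200 = 73.788 m while braking, for a total of 17.111 + 73.788 = 90.899 m.
Since a_F ≤ a_L and the follower starts braking later, the follower is never slower than the leader, so the closest approach is when both have stopped.
Minimum gap = 90.899 − 35.741 = 55.158 m.

Minimum gap ≈ 55.2 m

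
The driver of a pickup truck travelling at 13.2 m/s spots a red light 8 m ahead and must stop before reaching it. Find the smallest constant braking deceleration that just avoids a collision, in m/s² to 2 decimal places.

v² = 2a·d ⇒ a = v²/(2d) = 13.2000² / (2 × 8.000) = 174.240 / 16.000 = 10.8900 m/s².

Required deceleration ≈ 10.89 m/s²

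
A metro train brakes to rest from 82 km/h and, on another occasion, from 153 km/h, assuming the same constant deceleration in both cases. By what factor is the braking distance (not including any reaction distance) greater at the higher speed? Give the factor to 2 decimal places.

Factor ≈ 3.48

Braking distance d = v²/(2a), so with a fixed, d ∝ v².
Factor = (153/82)² = 1.8659² = 3.4816.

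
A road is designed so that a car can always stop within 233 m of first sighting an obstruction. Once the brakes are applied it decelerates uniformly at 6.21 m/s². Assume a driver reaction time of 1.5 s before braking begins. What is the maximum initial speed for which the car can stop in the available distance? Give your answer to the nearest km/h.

Maximum speed ≈ 163 km/h

Stopping distance: v·t_r + v²/(2a) = 233 with t_r = 1.5 s and a = 6.210 m/s².
So v² + 18.630 v − 2893.86 = 0.
Positive root: v = −a·t_r + √((a·t_r)² + 2a·d) = −9.315 + √(86.769 + 2893.86) = 45.2801 m/s.
45.2801 m/s × 3.6 = 163.008 km/h.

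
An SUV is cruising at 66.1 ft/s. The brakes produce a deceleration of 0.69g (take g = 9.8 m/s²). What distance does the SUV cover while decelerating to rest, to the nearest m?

Braking distance ≈ 30 m

66.1 ft/s × 0.3048 = 20.1473 m/s.
a = 0.69 × 9.8 = 6.762 m/s².
Braking distance = v²/(2a) = 20.1473² / (2 × 6.762) = 405.914 / 13.524 = 30.014 m.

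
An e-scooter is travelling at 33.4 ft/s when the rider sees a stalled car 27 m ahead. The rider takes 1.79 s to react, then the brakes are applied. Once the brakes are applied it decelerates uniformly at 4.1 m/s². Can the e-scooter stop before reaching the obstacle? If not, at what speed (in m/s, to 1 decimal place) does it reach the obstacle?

No — it strikes the obstacle at 5.6 m/s

33.4 ft/s × 0.3048 = 10.1803 m/s.
Reaction distance = 10.1803 × 1.79 = 18.223 m.
Braking distance needed to stop: v²/(2a) = 103.639 / 8.200 = 12.639 m, so total needed = 18.223 + 12.639 = 30.862 m > 27 m — it cannot stop.
Distance remaining when braking begins: 27 − 18.223 = 8.777 m.
v² = v₀² − 2a·d = 103.639 − 2 × 4.100 × 8.777 = 31.668 m²/s².
v = √31.668 = 5.627 m/s.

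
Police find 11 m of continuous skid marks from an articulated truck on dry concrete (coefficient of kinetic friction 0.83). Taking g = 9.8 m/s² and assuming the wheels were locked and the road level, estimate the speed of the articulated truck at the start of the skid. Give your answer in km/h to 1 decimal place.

Initial speed ≈ 48.2 km/h

Deceleration a = μg = 0.83 × 9.8 = 8.134 m/s².
v = √(2a·d) = √(2 × 8.134 × 11) = √178.948 = 13.3771 m/s.
= 13.3771 × 3.6 = 48.158 km/h.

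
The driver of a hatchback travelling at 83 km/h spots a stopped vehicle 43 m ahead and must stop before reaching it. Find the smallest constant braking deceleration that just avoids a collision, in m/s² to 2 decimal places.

Required deceleration ≈ 6.18 m/s²

83 km/h ÷ 3.6 = 23.0556 m/s.
v² = 2a·d ⇒ a = v²/(2d) = 23.0556² / (2 × 43.000) = 531.561 / 86.000 = 6.1809 m/s².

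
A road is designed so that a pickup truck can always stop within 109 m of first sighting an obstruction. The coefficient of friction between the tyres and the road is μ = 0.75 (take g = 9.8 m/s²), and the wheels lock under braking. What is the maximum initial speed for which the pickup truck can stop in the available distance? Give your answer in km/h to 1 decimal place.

a = μg = 0.75 × 9.8 = 7.350 m/s².
v²/(2a) = d ⇒ v = √(2 × 7.350 × 109) = √1602.30 = 40.0287 m/s.
40.0287 m/s × 3.6 = 144.103 km/h.

Maximum speed ≈ 144.1 km/h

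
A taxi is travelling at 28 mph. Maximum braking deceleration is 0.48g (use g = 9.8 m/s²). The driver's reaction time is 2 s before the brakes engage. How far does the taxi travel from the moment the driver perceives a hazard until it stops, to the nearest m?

Total stopping distance ≈ 42 m

28 mph × 0.44704 = 12.5171 m/s.
a = 0.48 × 9.8 = 4.704 m/s².
Reaction distance = v·t_r = 12.5171 × 2 = 25.034 m.
Braking distance = v²/(2a) = 12.5171² / (2 × 4.704) = 156.678 / 9.408 = 16.654 m.
Total = 25.034 + 16.654 = 41.688 m.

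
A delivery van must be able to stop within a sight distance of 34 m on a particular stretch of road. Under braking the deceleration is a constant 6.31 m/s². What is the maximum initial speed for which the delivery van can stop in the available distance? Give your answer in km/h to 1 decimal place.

Maximum speed ≈ 74.6 km/h

v²/(2a) = d ⇒ v = √(2 × 6.310 × 34) = √429.08 = 20.7142 m/s.
20.7142 m/s × 3.6 = 74.571 km/h.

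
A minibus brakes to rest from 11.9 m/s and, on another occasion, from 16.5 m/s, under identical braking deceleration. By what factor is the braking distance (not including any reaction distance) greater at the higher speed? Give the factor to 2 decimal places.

Braking distance d = v²/(2a), so with a fixed, d ∝ v².
Factor = (16.5/11.9)² = 1.3866² = 1.9227.

Factor ≈ 1.92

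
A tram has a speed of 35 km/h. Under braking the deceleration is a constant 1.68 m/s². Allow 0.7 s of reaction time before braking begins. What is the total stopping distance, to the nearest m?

Total stopping distance ≈ 35 m

35 km/h ÷ 3.6 = 9.7222 m/s.
Reaction distance = v·t_r = 9.7222 × 0.7 = 6.806 m.
Braking distance = v²/(2a) = 9.7222² / (2 × 1.680) = 94.521 / 3.360 = 28.131 m.
Total = 6.806 + 28.131 = 34.937 m.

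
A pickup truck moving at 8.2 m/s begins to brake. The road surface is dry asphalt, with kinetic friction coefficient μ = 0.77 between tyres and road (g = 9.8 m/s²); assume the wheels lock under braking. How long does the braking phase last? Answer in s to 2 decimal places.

Braking time ≈ 1.09 s

a = μg = 0.77 × 9.8 = 7.546 m/s².
Braking time = v/a = 8.2000 / 7.546 = 1.087 s.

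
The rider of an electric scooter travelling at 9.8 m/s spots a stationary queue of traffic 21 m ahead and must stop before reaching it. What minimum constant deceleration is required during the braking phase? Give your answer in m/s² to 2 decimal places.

v² = 2a·d ⇒ a = v²/(2d) = 9.8000² / (2 × 21.000) = 96.040 / 42.000 = 2.2867 m/s².

Required deceleration ≈ 2.29 m/s²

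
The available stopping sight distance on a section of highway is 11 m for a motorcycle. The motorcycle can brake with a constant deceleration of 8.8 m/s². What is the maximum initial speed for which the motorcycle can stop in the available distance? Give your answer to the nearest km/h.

v²/(2a) = d ⇒ v = √(2 × 8.800 × 11) = √193.60 = 13.9140 m/s.
13.9140 m/s × 3.6 = 50.090 km/h.

Maximum speed ≈ 50 km/h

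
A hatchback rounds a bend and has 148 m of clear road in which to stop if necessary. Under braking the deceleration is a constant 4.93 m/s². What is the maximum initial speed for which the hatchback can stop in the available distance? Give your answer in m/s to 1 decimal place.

v²/(2a) = d ⇒ v = √(2 × 4.930 × 148) = √1459.28 = 38.2005 m/s.

Maximum speed ≈ 38.2 m/s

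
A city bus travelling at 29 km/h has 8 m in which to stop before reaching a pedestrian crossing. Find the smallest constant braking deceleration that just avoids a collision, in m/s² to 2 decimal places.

Required deceleration ≈ 4.06 m/s²

29 km/h ÷ 3.6 = 8.0556 m/s.
v² = 2a·d ⇒ a = v²/(2d) = 8.0556² / (2 × 8.000) = 64.893 / 16.000 = 4.0558 m/s².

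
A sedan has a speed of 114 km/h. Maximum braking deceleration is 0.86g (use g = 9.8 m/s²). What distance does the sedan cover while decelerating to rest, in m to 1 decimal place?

114 km/h ÷ 3.6 = 31.6667 m/s.
a = 0.86 × 9.8 = 8.428 m/s².
Braking distance = v²/(2a) = 31.6667² / (2 × 8.428) = 1002.780 / 16.856 = 59.491 m.

Braking distance ≈ 59.5 m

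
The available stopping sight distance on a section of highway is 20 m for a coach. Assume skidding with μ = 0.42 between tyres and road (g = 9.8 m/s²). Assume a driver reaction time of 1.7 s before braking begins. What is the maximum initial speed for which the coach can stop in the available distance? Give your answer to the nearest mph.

a = μg = 0.42 × 9.8 = 4.116 m/s².
Stopping distance: v·t_r + v²/(2a) = 20 with t_r = 1.7 s and a = 4.116 m/s².
So v² + 13.994 v − 164.64 = 0.
Positive root: v = −a·t_r + √((a·t_r)² + 2a·d) = −6.997 + √(48.958 + 164.64) = 7.6180 m/s.
7.6180 m/s ÷ 0.44704 = 17.041 mph.

Maximum speed ≈ 17 mph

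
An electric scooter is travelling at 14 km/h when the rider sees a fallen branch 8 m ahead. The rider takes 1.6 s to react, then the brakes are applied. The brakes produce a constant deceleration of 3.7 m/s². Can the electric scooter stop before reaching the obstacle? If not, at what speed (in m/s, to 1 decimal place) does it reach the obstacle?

14 km/h ÷ 3.6 = 3.8889 m/s.
Reaction distance = 3.8889 × 1.6 = 6.222 m.
Braking distance needed to stop: v²/(2a) = 15.124 / 7.400 = 2.044 m, so total needed = 6.222 + 2.044 = 8.266 m > 8 m — it cannot stop.
Distance remaining when braking begins: 8 − 6.222 = 1.778 m.
v² = v₀² − 2a·d = 15.124 − 2 × 3.700 × 1.778 = 1.967 m²/s².
v = √1.967 = 1.402 m/s.

No — it strikes the obstacle at 1.4 m/s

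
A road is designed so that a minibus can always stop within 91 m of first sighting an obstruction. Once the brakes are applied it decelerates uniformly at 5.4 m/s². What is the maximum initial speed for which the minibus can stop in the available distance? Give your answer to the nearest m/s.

v²/(2a) = d ⇒ v = √(2 × 5.400 × 91) = √982.80 = 31.3496 m/s.

Maximum speed ≈ 31 m/s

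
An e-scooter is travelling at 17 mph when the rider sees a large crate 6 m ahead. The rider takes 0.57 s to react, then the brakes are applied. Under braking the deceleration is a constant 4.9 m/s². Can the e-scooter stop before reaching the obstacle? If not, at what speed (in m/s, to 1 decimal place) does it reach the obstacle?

17 mph × 0.44704 = 7.5997 m/s.
Reaction distance = 7.5997 × 0.57 = 4.332 m.
Braking distance needed to stop: v²/(2a) = 57.755 / 9.800 = 5.893 m, so total needed = 4.332 + 5.893 = 10.225 m > 6 m — it cannot stop.
Distance remaining when braking begins: 6 − 4.332 = 1.668 m.
v² = v₀² − 2a·d = 57.755 − 2 × 4.900 × 1.668 = 41.409 m²/s².
v = √41.409 = 6.435 m/s.

No — it strikes the obstacle at 6.4 m/s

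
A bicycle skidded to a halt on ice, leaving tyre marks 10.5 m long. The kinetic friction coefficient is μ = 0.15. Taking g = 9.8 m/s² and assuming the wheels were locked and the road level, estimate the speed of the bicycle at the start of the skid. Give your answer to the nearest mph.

Initial speed ≈ 12 mph

Deceleration a = μg = 0.15 × 9.8 = 1.470 m/s².
v = √(2a·d) = √(2 × 1.470 × 10.5) = √30.870 = 5.5561 m/s.
= 5.5561 ÷ 0.44704 = 12.429 mph.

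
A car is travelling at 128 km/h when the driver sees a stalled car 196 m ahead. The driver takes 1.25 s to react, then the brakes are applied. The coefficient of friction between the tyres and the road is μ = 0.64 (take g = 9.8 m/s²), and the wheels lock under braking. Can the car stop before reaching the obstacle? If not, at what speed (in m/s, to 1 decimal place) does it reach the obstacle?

Yes — it stops about 50.8 m short of the obstacle, so it never reaches it

128 km/h ÷ 3.6 = 35.5556 m/s.
a = μg = 0.64 × 9.8 = 6.272 m/s².
Reaction distance = 35.5556 × 1.25 = 44.444 m.
Braking distance = v²/(2a) = 1264.201 / 12.544 = 100.781 m.
Total stopping distance = 44.444 + 100.781 = 145.225 m, vs 196 m available — it stops with 196 − 145.225 = 50.775 m to spare.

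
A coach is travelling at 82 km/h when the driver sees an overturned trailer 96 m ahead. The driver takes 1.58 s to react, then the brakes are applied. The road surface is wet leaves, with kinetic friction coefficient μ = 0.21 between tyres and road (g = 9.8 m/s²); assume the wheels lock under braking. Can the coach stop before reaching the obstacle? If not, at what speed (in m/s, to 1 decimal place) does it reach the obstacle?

82 km/h ÷ 3.6 = 22.7778 m/s.
a = μg = 0.21 × 9.8 = 2.058 m/s².
Reaction distance = 22.7778 × 1.58 = 35.989 m.
Braking distance needed to stop: v²/(2a) = 518.828 / 4.116 = 126.052 m, so total needed = 35.989 + 126.052 = 162.041 m > 96 m — it cannot stop.
Distance remaining when braking begins: 96 − 35.989 = 60.011 m.
v² = v₀² − 2a·d = 518.828 − 2 × 2.058 × 60.011 = 271.823 m²/s².
v = √271.823 = 16.487 m/s.

No — it strikes the obstacle at 16.5 m/s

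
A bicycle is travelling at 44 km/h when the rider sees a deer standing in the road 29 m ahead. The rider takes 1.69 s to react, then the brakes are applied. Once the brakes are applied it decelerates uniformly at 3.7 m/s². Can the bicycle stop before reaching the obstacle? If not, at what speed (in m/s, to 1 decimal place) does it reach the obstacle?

No — it strikes the obstacle at 9.4 m/s

44 km/h ÷ 3.6 = 12.2222 m/s.
Reaction distance = 12.2222 × 1.69 = 20.656 m.
Braking distance needed to stop: v²/(2a) = 149.382 / 7.400 = 20.187 m, so total needed = 20.656 + 20.187 = 40.843 m > 29 m — it cannot stop.
Distance remaining when braking begins: 29 − 20.656 = 8.344 m.
v² = v₀² − 2a·d = 149.382 − 2 × 3.700 × 8.344 = 87.636 m²/s².
v = √87.636 = 9.361 m/s.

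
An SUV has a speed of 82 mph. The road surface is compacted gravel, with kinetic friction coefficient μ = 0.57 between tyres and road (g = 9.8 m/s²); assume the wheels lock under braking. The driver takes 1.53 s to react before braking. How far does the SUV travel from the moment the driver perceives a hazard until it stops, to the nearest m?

82 mph × 0.44704 = 36.6573 m/s.
a = μg = 0.57 × 9.8 = 5.586 m/s².
Reaction distance = v·t_r = 36.6573 × 1.53 = 56.086 m.
Braking distance = v²/(2a) = 36.6573² / (2 × 5.586) = 1343.758 / 11.172 = 120.279 m.
Total = 56.086 + 120.279 = 176.365 m.

Total stopping distance ≈ 176 m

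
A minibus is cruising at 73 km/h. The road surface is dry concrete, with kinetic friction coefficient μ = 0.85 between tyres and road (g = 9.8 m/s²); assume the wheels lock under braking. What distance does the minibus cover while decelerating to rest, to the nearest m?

Braking distance ≈ 25 m

73 km/h ÷ 3.6 = 20.2778 m/s.
a = μg = 0.85 × 9.8 = 8.330 m/s².
Braking distance = v²/(2a) = 20.2778² / (2 × 8.330) = 411.189 / 16.660 = 24.681 m.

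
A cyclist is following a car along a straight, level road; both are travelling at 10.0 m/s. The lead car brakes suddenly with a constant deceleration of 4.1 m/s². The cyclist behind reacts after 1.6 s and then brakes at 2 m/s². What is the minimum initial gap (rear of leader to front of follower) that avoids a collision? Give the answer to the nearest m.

Leader travels v²/(2a_L) = 100.000 / 8.200 = 12.195 m before stopping.
Follower covers v·t_r = 10.0000 × 1.6 = 16.000 m while reacting, then v²/(2a_F) = 100.000 / 4.000 = 25.000 m while braking, for a total of 16.000 + 25.000 = 41.000 m.
Since a_F ≤ a_L and the follower starts braking later, the follower is never slower than the leader, so the closest approach is when both have stopped.
Minimum gap = 41.000 − 12.195 = 28.805 m.

Minimum gap ≈ 29 m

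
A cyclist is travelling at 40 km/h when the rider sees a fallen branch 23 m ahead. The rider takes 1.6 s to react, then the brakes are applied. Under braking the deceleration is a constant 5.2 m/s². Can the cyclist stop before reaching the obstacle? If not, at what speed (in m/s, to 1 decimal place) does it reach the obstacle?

No — it strikes the obstacle at 8.3 m/s

40 km/h ÷ 3.6 = 11.1111 m/s.
Reaction distance = 11.1111 × 1.6 = 17.778 m.
Braking distance needed to stop: v²/(2a) = 123.457 / 10.400 = 11.871 m, so total needed = 17.778 + 11.871 = 29.649 m > 23 m — it cannot stop.
Distance remaining when braking begins: 23 − 17.778 = 5.222 m.
v² = v₀² − 2a·d = 123.457 − 2 × 5.200 × 5.222 = 69.148 m²/s².
v = √69.148 = 8.316 m/s.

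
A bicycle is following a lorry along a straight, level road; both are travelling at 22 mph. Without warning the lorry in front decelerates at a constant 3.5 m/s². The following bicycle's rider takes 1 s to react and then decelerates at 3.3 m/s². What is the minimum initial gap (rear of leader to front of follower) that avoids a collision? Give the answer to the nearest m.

Minimum gap ≈ 11 m

22 mph × 0.44704 = 9.8349 m/s.
Leader travels v²/(2a_L) = 96.725 / 7.000 = 13.818 m before stopping.
Follower covers v·t_r = 9.8349 × 1 = 9.835 m while reacting, then v²/(2a_F) = 96.725 / 6.600 = 14.655 m while braking, for a total of 9.835 + 14.655 = 24.490 m.
Since a_F ≤ a_L and the follower starts braking later, the follower is never slower than the leader, so the closest approach is when both have stopped.
Minimum gap = 24.490 − 13.818 = 10.672 m.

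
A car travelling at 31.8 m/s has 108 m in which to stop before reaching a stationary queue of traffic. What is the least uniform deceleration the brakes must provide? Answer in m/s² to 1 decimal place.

v² = 2a·d ⇒ a = v²/(2d) = 31.8000² / (2 × 108.000) = 1011.240 / 216.000 = 4.6817 m/s².

Required deceleration ≈ 4.7 m/s²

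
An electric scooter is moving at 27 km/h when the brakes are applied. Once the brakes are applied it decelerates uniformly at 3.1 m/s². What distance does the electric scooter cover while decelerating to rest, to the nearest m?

Braking distance ≈ 9 m

27 km/h ÷ 3.6 = 7.5000 m/s.
Braking distance = v²/(2a) = 7.5000² / (2 × 3.100) = 56.250 / 6.200 = 9.073 m.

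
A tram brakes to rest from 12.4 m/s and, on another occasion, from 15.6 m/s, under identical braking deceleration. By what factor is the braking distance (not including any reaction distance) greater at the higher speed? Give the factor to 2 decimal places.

Braking distance d = v²/(2a), so with a fixed, d ∝ v².
Factor = (15.6/12.4)² = 1.2581² = 1.5828.

Factor ≈ 1.58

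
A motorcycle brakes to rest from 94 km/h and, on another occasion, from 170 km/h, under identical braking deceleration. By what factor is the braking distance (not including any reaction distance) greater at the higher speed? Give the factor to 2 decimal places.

Factor ≈ 3.27

Braking distance d = v²/(2a), so with a fixed, d ∝ v².
Factor = (170/94)² = 1.8085² = 3.2707.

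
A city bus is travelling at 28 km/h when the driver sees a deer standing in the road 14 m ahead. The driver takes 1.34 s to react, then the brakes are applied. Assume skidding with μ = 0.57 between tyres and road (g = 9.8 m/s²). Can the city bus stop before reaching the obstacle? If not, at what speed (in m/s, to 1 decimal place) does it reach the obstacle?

28 km/h ÷ 3.6 = 7.7778 m/s.
a = μg = 0.57 × 9.8 = 5.586 m/s².
Reaction distance = 7.7778 × 1.34 = 10.422 m.
Braking distance needed to stop: v²/(2a) = 60.494 / 11.172 = 5.415 m, so total needed = 10.422 + 5.415 = 15.837 m > 14 m — it cannot stop.
Distance remaining when braking begins: 14 − 10.422 = 3.578 m.
v² = v₀² − 2a·d = 60.494 − 2 × 5.586 × 3.578 = 20.521 m²/s².
v = √20.521 = 4.530 m/s.

No — it strikes the obstacle at 4.5 m/s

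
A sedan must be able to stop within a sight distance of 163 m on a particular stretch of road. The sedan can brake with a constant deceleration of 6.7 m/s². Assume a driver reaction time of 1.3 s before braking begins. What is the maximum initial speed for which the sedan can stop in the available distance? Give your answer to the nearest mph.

Stopping distance: v·t_r + v²/(2a) = 163 with t_r = 1.3 s and a = 6.700 m/s².
So v² + 17.420 v − 2184.20 = 0.
Positive root: v = −a·t_r + √((a·t_r)² + 2a·d) = −8.710 + √(75.864 + 2184.20) = 38.8301 m/s.
38.8301 m/s ÷ 0.44704 = 86.860 mph.

Maximum speed ≈ 87 mph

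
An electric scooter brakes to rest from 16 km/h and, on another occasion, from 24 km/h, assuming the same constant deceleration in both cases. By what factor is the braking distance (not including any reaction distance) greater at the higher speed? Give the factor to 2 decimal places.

Braking distance d = v²/(2a), so with a fixed, d ∝ v².
Factor = (24/16)² = 1.5000² = 2.2500.

Factor ≈ 2.25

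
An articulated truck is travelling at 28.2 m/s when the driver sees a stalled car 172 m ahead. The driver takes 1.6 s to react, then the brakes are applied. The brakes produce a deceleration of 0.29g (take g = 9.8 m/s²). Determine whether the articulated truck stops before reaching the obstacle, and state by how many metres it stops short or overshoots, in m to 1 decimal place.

No — it overshoots by 13.0 m

a = 0.29 × 9.8 = 2.842 m/s².
Reaction distance = 28.2000 × 1.6 = 45.120 m.
Braking distance = v²/(2a) = 795.240 / 5.684 = 139.909 m.
Total stopping distance = 45.120 + 139.909 = 185.029 m, vs 172 m available — it cannot stop in time and overshoots by 185.029 − 172 = 13.029 m.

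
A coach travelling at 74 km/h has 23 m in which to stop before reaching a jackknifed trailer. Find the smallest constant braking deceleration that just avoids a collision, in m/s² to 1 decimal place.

74 km/h ÷ 3.6 = 20.5556 m/s.
v² = 2a·d ⇒ a = v²/(2d) = 20.5556² / (2 × 23.000) = 422.533 / 46.000 = 9.1855 m/s².

Required deceleration ≈ 9.2 m/s²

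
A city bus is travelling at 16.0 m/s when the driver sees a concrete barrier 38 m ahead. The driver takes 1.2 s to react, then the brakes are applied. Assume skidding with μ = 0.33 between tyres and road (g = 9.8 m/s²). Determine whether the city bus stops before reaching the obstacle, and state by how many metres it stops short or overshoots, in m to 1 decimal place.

a = μg = 0.33 × 9.8 = 3.234 m/s².
Reaction distance = 16.0000 × 1.2 = 19.200 m.
Braking distance = v²/(2a) = 256.000 / 6.468 = 39.579 m.
Total stopping distance = 19.200 + 39.579 = 58.779 m, vs 38 m available — it cannot stop in time and overshoots by 58.779 − 38 = 20.779 m.

No — it overshoots by 20.8 m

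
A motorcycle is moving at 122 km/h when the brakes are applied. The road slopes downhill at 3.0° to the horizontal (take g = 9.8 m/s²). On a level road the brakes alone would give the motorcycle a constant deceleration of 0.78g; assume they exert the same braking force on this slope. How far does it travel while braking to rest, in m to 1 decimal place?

122 km/h ÷ 3.6 = 33.8889 m/s.
a = 0.78 × 9.8 = 7.644 m/s².
Gravity along the downhill slope reduces the braking deceleration: a_eff = 7.644 − 9.8·sin 3.0° = 7.644 − 0.513 = 7.131 m/s².
Braking distance = v²/(2a) = 33.8889² / (2 × 7.131) = 1148.458 / 14.262 = 80.526 m.

Braking distance ≈ 80.5 m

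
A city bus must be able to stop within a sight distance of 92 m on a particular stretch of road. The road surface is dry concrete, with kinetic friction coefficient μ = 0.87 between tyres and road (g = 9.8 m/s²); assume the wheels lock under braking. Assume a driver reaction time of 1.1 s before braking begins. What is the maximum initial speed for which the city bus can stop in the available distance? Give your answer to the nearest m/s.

a = μg = 0.87 × 9.8 = 8.526 m/s².
Stopping distance: v·t_r + v²/(2a) = 92 with t_r = 1.1 s and a = 8.526 m/s².
So v² + 18.757 v − 1568.78 = 0.
Positive root: v = −a·t_r + √((a·t_r)² + 2a·d) = −9.379 + √(87.966 + 1568.78) = 31.3241 m/s.

Maximum speed ≈ 31 m/s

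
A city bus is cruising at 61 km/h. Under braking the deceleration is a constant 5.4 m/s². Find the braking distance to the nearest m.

61 km/h ÷ 3.6 = 16.9444 m/s.
Braking distance = v²/(2a) = 16.9444² / (2 × 5.400) = 287.113 / 10.800 = 26.585 m.

Braking distance ≈ 27 m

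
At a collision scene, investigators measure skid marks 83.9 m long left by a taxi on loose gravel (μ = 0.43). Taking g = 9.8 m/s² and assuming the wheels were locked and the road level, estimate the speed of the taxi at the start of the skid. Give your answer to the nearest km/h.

Initial speed ≈ 96 km/h

Deceleration a = μg = 0.43 × 9.8 = 4.214 m/s².
v = √(2a·d) = √(2 × 4.214 × 83.9) = √707.109 = 26.5915 m/s.
= 26.5915 × 3.6 = 95.729 km/h.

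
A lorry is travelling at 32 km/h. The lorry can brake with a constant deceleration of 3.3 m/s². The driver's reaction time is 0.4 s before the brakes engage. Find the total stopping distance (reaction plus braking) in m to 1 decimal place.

Total stopping distance ≈ 15.5 m

32 km/h ÷ 3.6 = 8.8889 m/s.
Reaction distance = v·t_r = 8.8889 × 0.4 = 3.556 m.
Braking distance = v²/(2a) = 8.8889² / (2 × 3.300) = 79.013 / 6.600 = 11.972 m.
Total = 3.556 + 11.972 = 15.528 m.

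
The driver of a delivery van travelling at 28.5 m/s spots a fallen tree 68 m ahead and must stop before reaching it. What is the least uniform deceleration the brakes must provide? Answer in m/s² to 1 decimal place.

Required deceleration ≈ 6.0 m/s²

v² = 2a·d ⇒ a = v²/(2d) = 28.5000² / (2 × 68.000) = 812.250 / 136.000 = 5.9724 m/s².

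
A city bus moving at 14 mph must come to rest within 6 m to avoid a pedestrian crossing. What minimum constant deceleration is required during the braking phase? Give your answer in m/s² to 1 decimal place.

14 mph × 0.44704 = 6.2586 m/s.
v² = 2a·d ⇒ a = v²/(2d) = 6.2586² / (2 × 6.000) = 39.170 / 12.000 = 3.2642 m/s².

Required deceleration ≈ 3.3 m/s²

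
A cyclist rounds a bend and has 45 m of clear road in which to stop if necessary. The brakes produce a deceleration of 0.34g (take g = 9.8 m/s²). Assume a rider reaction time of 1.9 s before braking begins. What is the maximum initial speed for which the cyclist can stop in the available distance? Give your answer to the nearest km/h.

Maximum speed ≈ 44 km/h

a = 0.34 × 9.8 = 3.332 m/s².
Stopping distance: v·t_r + v²/(2a) = 45 with t_r = 1.9 s and a = 3.332 m/s².
So v² + 12.662 v − 299.88 = 0.
Positive root: v = −a·t_r + √((a·t_r)² + 2a·d) = −6.331 + √(40.082 + 299.88) = 12.1071 m/s.
12.1071 m/s × 3.6 = 43.586 km/h.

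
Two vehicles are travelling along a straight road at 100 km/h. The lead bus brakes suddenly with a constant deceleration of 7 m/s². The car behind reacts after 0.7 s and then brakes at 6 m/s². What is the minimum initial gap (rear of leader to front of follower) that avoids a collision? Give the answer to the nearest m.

Minimum gap ≈ 29 m

100 km/h ÷ 3.6 = 27.7778 m/s.
Leader travels v²/(2a_L) = 771.606 / 14.000 = 55.115 m before stopping.
Follower covers v·t_r = 27.7778 × 0.7 = 19.444 m while reacting, then v²/(2a_F) = 771.606 / 12.000 = 64.300 m while braking, for a total of 19.444 + 64.300 = 83.744 m.
Since a_F ≤ a_L and the follower starts braking later, the follower is never slower than the leader, so the closest approach is when both have stopped.
Minimum gap = 83.744 − 55.115 = 28.629 m.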